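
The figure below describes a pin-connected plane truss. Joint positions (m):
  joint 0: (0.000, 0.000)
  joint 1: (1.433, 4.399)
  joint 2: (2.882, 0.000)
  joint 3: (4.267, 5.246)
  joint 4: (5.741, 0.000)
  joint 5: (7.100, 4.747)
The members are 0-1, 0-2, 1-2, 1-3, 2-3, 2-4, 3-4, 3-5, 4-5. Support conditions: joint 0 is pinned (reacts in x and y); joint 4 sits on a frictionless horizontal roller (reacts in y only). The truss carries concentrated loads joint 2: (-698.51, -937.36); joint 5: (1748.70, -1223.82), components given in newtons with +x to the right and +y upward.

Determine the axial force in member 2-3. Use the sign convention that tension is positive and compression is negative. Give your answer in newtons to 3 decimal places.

2047.854

N=6 nodes, M=9 members, R=3 reactions → 2N=12, M+R=12
member 0 (0-1): L=4.6265, (cx,cy)=(0.3097,0.9508)
member 1 (0-2): L=2.8820, (cx,cy)=(1.0000,0.0000)
member 2 (1-2): L=4.6315, (cx,cy)=(0.3129,-0.9498)
member 3 (1-3): L=2.9579, (cx,cy)=(0.9581,0.2864)
member 4 (2-3): L=5.4257, (cx,cy)=(0.2553,0.9669)
member 5 (2-4): L=2.8590, (cx,cy)=(1.0000,0.0000)
member 6 (3-4): L=5.4491, (cx,cy)=(0.2705,-0.9627)
member 7 (3-5): L=2.8766, (cx,cy)=(0.9848,-0.1735)
member 8 (4-5): L=4.9377, (cx,cy)=(0.2752,0.9614)
solve A·x = −loads:
  F[0-1] = +1334.4523 N (tension)
  F[0-2] = +636.8621 N (tension)
  F[1-2] = -1097.7583 N (compression)
  F[1-3] = +789.8459 N (tension)
  F[2-3] = +2047.8536 N (tension)
  F[2-4] = +469.1861 N (tension)
  F[3-4] = -2657.2264 N (compression)
  F[3-5] = +2029.0581 N (tension)
  F[4-5] = -906.8678 N (compression)
  Rx@0 = -1050.1900 N
  Ry@0 = -1268.8274 N
  Ry@4 = +3430.0074 N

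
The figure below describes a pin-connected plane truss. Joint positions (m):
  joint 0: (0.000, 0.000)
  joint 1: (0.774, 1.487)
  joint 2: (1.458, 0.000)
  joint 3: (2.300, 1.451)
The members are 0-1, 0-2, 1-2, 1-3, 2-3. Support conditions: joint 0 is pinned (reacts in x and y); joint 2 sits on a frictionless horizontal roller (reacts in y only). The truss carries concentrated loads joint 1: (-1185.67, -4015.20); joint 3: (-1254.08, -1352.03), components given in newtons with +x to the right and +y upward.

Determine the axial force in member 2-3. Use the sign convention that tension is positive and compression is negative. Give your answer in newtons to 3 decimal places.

-1575.814

N=4 nodes, M=5 members, R=3 reactions → 2N=8, M+R=8
member 0 (0-1): L=1.6764, (cx,cy)=(0.4617,0.8870)
member 1 (0-2): L=1.4580, (cx,cy)=(1.0000,0.0000)
member 2 (1-2): L=1.6368, (cx,cy)=(0.4179,-0.9085)
member 3 (1-3): L=1.5264, (cx,cy)=(0.9997,-0.0236)
member 4 (2-3): L=1.6776, (cx,cy)=(0.5019,0.8649)
solve A·x = −loads:
  F[0-1] = -4013.5957 N (compression)
  F[0-2] = -586.6345 N (compression)
  F[1-2] = -488.8181 N (compression)
  F[1-3] = -463.2995 N (compression)
  F[2-3] = -1575.8136 N (compression)
  Rx@0 = +2439.7500 N
  Ry@0 = +3560.1844 N
  Ry@2 = +1807.0456 N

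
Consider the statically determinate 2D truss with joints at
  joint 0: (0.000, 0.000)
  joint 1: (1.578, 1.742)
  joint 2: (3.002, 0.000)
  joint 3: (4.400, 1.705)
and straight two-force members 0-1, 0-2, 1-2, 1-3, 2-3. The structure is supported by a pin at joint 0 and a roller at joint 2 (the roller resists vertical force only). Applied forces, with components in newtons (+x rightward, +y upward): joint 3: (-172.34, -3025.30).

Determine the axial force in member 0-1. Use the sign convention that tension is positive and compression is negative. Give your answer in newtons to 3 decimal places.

1768.873

N=4 nodes, M=5 members, R=3 reactions → 2N=8, M+R=8
member 0 (0-1): L=2.3505, (cx,cy)=(0.6714,0.7411)
member 1 (0-2): L=3.0020, (cx,cy)=(1.0000,0.0000)
member 2 (1-2): L=2.2500, (cx,cy)=(0.6329,-0.7742)
member 3 (1-3): L=2.8222, (cx,cy)=(0.9999,-0.0131)
member 4 (2-3): L=2.2049, (cx,cy)=(0.6341,0.7733)
solve A·x = −loads:
  F[0-1] = +1768.8730 N (tension)
  F[0-2] = -1359.8885 N (compression)
  F[1-2] = -1731.9187 N (compression)
  F[1-3] = +2283.8742 N (tension)
  F[2-3] = -3873.5248 N (compression)
  Rx@0 = +172.3400 N
  Ry@0 = -1310.9693 N
  Ry@2 = +4336.2693 N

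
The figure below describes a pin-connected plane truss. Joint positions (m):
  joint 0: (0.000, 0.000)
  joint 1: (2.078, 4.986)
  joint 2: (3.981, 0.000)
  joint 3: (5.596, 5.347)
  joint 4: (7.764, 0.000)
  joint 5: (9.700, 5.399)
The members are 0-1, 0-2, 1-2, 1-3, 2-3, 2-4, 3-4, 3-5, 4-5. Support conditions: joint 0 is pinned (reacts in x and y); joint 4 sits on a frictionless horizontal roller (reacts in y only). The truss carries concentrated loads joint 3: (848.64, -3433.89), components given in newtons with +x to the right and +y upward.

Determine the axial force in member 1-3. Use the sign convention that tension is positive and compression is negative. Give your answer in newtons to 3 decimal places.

N=6 nodes, M=9 members, R=3 reactions → 2N=12, M+R=12
member 0 (0-1): L=5.4017, (cx,cy)=(0.3847,0.9230)
member 1 (0-2): L=3.9810, (cx,cy)=(1.0000,0.0000)
member 2 (1-2): L=5.3368, (cx,cy)=(0.3566,-0.9343)
member 3 (1-3): L=3.5365, (cx,cy)=(0.9948,0.1021)
member 4 (2-3): L=5.5856, (cx,cy)=(0.2891,0.9573)
member 5 (2-4): L=3.7830, (cx,cy)=(1.0000,0.0000)
member 6 (3-4): L=5.7698, (cx,cy)=(0.3757,-0.9267)
member 7 (3-5): L=4.1043, (cx,cy)=(0.9999,0.0127)
member 8 (4-5): L=5.7356, (cx,cy)=(0.3375,0.9413)
solve A·x = −loads:
  F[0-1] = -405.6359 N (compression)
  F[0-2] = +1004.6858 N (tension)
  F[1-2] = +369.1664 N (tension)
  F[1-3] = -289.1937 N (compression)
  F[2-3] = -360.2880 N (compression)
  F[2-4] = +1240.4959 N (tension)
  F[3-4] = -3301.3918 N (compression)
  F[3-5] = +0.0000 N (tension)
  F[4-5] = -0.0000 N (compression)
  Rx@0 = -848.6400 N
  Ry@0 = +374.4198 N
  Ry@4 = +3059.4702 N

-289.194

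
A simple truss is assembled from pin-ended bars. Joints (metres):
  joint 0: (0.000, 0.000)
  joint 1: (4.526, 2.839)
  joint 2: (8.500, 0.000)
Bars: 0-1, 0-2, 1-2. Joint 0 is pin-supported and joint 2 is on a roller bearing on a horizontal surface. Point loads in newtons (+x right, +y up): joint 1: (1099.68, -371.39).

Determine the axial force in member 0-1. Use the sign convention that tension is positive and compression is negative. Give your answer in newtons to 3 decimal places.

N=3 nodes, M=3 members, R=3 reactions → 2N=6, M+R=6
member 0 (0-1): L=5.3427, (cx,cy)=(0.8471,0.5314)
member 1 (0-2): L=8.5000, (cx,cy)=(1.0000,0.0000)
member 2 (1-2): L=4.8839, (cx,cy)=(0.8137,-0.5813)
solve A·x = −loads:
  F[0-1] = +364.4438 N (tension)
  F[0-2] = +790.9469 N (tension)
  F[1-2] = -972.0471 N (compression)
  Rx@0 = -1099.6800 N
  Ry@0 = -193.6574 N
  Ry@2 = +565.0474 N

364.444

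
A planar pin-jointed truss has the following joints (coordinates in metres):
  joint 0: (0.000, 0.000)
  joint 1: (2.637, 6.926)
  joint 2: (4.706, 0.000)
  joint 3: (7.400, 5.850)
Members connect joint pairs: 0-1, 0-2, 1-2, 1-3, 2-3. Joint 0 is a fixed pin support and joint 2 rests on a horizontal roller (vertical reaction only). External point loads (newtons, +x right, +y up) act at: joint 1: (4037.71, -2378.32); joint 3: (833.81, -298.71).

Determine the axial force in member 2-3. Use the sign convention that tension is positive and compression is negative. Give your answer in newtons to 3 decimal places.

-110.037

N=4 nodes, M=5 members, R=3 reactions → 2N=8, M+R=8
member 0 (0-1): L=7.4110, (cx,cy)=(0.3558,0.9346)
member 1 (0-2): L=4.7060, (cx,cy)=(1.0000,0.0000)
member 2 (1-2): L=7.2284, (cx,cy)=(0.2862,-0.9582)
member 3 (1-3): L=4.8830, (cx,cy)=(0.9754,-0.2204)
member 4 (2-3): L=6.4405, (cx,cy)=(0.4183,0.9083)
solve A·x = −loads:
  F[0-1] = +6531.8046 N (tension)
  F[0-2] = +2547.3643 N (tension)
  F[1-2] = -9060.4908 N (compression)
  F[1-3] = +902.0088 N (tension)
  F[2-3] = -110.0366 N (compression)
  Rx@0 = -4871.5200 N
  Ry@0 = -6104.3240 N
  Ry@2 = +8781.3540 N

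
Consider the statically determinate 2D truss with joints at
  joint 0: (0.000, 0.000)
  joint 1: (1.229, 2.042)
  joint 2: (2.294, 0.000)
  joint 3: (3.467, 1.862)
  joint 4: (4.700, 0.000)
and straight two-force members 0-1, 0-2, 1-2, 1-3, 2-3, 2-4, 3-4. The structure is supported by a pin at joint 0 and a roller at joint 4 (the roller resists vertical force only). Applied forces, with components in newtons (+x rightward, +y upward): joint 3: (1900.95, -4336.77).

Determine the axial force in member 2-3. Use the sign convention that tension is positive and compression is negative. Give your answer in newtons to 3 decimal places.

N=5 nodes, M=7 members, R=3 reactions → 2N=10, M+R=10
member 0 (0-1): L=2.3833, (cx,cy)=(0.5157,0.8568)
member 1 (0-2): L=2.2940, (cx,cy)=(1.0000,0.0000)
member 2 (1-2): L=2.3030, (cx,cy)=(0.4624,-0.8867)
member 3 (1-3): L=2.2452, (cx,cy)=(0.9968,-0.0802)
member 4 (2-3): L=2.2007, (cx,cy)=(0.5330,0.8461)
member 5 (2-4): L=2.4060, (cx,cy)=(1.0000,0.0000)
member 6 (3-4): L=2.2332, (cx,cy)=(0.5521,-0.8338)
solve A·x = −loads:
  F[0-1] = -448.8975 N (compression)
  F[0-2] = +2132.4319 N (tension)
  F[1-2] = +474.6868 N (tension)
  F[1-3] = -452.4488 N (compression)
  F[2-3] = -497.4368 N (compression)
  F[2-4] = +2617.0853 N (tension)
  F[3-4] = -4740.1162 N (compression)
  Rx@0 = -1900.9500 N
  Ry@0 = +384.6103 N
  Ry@4 = +3952.1597 N

-497.437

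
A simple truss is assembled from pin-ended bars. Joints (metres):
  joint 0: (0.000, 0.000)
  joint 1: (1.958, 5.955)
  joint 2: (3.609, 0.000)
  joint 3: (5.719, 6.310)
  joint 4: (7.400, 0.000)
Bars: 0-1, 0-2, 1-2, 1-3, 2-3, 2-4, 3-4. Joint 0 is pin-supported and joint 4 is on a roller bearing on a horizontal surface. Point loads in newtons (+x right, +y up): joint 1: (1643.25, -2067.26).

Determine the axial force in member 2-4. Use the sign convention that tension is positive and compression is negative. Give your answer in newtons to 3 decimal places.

498.002

N=5 nodes, M=7 members, R=3 reactions → 2N=10, M+R=10
member 0 (0-1): L=6.2686, (cx,cy)=(0.3123,0.9500)
member 1 (0-2): L=3.6090, (cx,cy)=(1.0000,0.0000)
member 2 (1-2): L=6.1796, (cx,cy)=(0.2672,-0.9636)
member 3 (1-3): L=3.7777, (cx,cy)=(0.9956,0.0940)
member 4 (2-3): L=6.6534, (cx,cy)=(0.3171,0.9484)
member 5 (2-4): L=3.7910, (cx,cy)=(1.0000,0.0000)
member 6 (3-4): L=6.5301, (cx,cy)=(0.2574,-0.9663)
solve A·x = −loads:
  F[0-1] = -208.3251 N (compression)
  F[0-2] = +1708.3201 N (tension)
  F[1-2] = -2053.4653 N (compression)
  F[1-3] = -1164.8543 N (compression)
  F[2-3] = +2086.5233 N (tension)
  F[2-4] = +498.0017 N (tension)
  F[3-4] = -1934.5555 N (compression)
  Rx@0 = -1643.2500 N
  Ry@0 = +197.9021 N
  Ry@4 = +1869.3579 N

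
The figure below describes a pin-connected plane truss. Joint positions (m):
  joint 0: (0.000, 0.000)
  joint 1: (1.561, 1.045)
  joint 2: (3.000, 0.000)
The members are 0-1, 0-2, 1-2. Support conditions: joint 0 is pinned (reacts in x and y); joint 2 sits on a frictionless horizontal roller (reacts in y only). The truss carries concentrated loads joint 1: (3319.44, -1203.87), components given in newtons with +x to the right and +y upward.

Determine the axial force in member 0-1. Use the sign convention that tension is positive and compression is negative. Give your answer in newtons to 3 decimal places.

N=3 nodes, M=3 members, R=3 reactions → 2N=6, M+R=6
member 0 (0-1): L=1.8785, (cx,cy)=(0.8310,0.5563)
member 1 (0-2): L=3.0000, (cx,cy)=(1.0000,0.0000)
member 2 (1-2): L=1.7784, (cx,cy)=(0.8091,-0.5876)
solve A·x = −loads:
  F[0-1] = +1040.4804 N (tension)
  F[0-2] = +2454.8174 N (tension)
  F[1-2] = -3033.8252 N (compression)
  Rx@0 = -3319.4400 N
  Ry@0 = -578.8153 N
  Ry@2 = +1782.6853 N

1040.480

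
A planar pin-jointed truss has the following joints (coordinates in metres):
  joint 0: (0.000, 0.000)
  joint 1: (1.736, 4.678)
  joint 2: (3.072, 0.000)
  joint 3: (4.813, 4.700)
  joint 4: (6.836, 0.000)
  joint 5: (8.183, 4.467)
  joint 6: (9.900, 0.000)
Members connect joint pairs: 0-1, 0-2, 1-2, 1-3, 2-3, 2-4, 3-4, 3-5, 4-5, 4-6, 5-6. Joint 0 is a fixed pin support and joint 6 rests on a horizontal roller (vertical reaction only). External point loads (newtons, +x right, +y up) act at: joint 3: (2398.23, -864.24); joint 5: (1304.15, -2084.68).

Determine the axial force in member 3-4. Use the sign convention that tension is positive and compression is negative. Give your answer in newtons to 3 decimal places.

N=7 nodes, M=11 members, R=3 reactions → 2N=14, M+R=14
member 0 (0-1): L=4.9897, (cx,cy)=(0.3479,0.9375)
member 1 (0-2): L=3.0720, (cx,cy)=(1.0000,0.0000)
member 2 (1-2): L=4.8650, (cx,cy)=(0.2746,-0.9616)
member 3 (1-3): L=3.0771, (cx,cy)=(1.0000,0.0071)
member 4 (2-3): L=5.0121, (cx,cy)=(0.3474,0.9377)
member 5 (2-4): L=3.7640, (cx,cy)=(1.0000,0.0000)
member 6 (3-4): L=5.1169, (cx,cy)=(0.3954,-0.9185)
member 7 (3-5): L=3.3780, (cx,cy)=(0.9976,-0.0690)
member 8 (4-5): L=4.6657, (cx,cy)=(0.2887,0.9574)
member 9 (4-6): L=3.0640, (cx,cy)=(1.0000,0.0000)
member 10 (5-6): L=4.7856, (cx,cy)=(0.3588,-0.9334)
solve A·x = −loads:
  F[0-1] = +982.7642 N (tension)
  F[0-2] = +3360.4618 N (tension)
  F[1-2] = -953.7155 N (compression)
  F[1-3] = +603.8359 N (tension)
  F[2-3] = +977.9447 N (tension)
  F[2-4] = +2758.8608 N (tension)
  F[3-4] = -1890.7579 N (compression)
  F[3-5] = -708.8736 N (compression)
  F[4-5] = +1813.9540 N (tension)
  F[4-6] = +1487.6389 N (tension)
  F[5-6] = -4146.3468 N (compression)
  Rx@0 = -3702.3800 N
  Ry@0 = -921.3671 N
  Ry@6 = +3870.2871 N

-1890.758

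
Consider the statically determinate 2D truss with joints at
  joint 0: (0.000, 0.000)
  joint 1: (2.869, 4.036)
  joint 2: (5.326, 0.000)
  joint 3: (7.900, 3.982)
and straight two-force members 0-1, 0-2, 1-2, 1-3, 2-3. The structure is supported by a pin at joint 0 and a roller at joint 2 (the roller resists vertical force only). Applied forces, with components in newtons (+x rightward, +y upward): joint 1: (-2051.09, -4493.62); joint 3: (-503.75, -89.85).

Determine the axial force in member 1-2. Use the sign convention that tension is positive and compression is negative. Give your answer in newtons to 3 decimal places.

-618.563

N=4 nodes, M=5 members, R=3 reactions → 2N=8, M+R=8
member 0 (0-1): L=4.9518, (cx,cy)=(0.5794,0.8151)
member 1 (0-2): L=5.3260, (cx,cy)=(1.0000,0.0000)
member 2 (1-2): L=4.7251, (cx,cy)=(0.5200,-0.8542)
member 3 (1-3): L=5.0313, (cx,cy)=(0.9999,-0.0107)
member 4 (2-3): L=4.7415, (cx,cy)=(0.5429,0.8398)
solve A·x = −loads:
  F[0-1] = -4859.1953 N (compression)
  F[0-2] = +260.4985 N (tension)
  F[1-2] = -618.5634 N (compression)
  F[1-3] = -442.6248 N (compression)
  F[2-3] = -112.6441 N (compression)
  Rx@0 = +2554.8400 N
  Ry@0 = +3960.5111 N
  Ry@2 = +622.9589 N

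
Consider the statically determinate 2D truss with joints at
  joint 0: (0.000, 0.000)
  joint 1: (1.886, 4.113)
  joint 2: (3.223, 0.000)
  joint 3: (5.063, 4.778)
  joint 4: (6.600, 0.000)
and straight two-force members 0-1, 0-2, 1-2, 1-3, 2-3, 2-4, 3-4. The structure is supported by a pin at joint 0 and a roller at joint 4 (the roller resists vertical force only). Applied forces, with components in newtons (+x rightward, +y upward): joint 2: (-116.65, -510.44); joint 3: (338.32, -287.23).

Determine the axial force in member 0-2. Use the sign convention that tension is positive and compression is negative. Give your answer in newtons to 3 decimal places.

259.794

N=5 nodes, M=7 members, R=3 reactions → 2N=10, M+R=10
member 0 (0-1): L=4.5248, (cx,cy)=(0.4168,0.9090)
member 1 (0-2): L=3.2230, (cx,cy)=(1.0000,0.0000)
member 2 (1-2): L=4.3249, (cx,cy)=(0.3091,-0.9510)
member 3 (1-3): L=3.2459, (cx,cy)=(0.9788,0.2049)
member 4 (2-3): L=5.1200, (cx,cy)=(0.3594,0.9332)
member 5 (2-4): L=3.3770, (cx,cy)=(1.0000,0.0000)
member 6 (3-4): L=5.0191, (cx,cy)=(0.3062,-0.9520)
solve A·x = −loads:
  F[0-1] = -91.4659 N (compression)
  F[0-2] = +259.7943 N (tension)
  F[1-2] = +73.9981 N (tension)
  F[1-3] = -62.3223 N (compression)
  F[2-3] = +471.5702 N (tension)
  F[2-4] = +229.8514 N (tension)
  F[3-4] = -750.5880 N (compression)
  Rx@0 = -221.6700 N
  Ry@0 = +83.1417 N
  Ry@4 = +714.5283 N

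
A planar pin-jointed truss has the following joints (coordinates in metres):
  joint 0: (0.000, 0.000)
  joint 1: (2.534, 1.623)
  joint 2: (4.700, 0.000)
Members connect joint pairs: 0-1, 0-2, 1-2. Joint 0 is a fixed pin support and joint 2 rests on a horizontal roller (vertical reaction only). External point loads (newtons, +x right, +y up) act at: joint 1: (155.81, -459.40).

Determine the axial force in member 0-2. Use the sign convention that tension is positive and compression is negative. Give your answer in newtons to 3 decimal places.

N=3 nodes, M=3 members, R=3 reactions → 2N=6, M+R=6
member 0 (0-1): L=3.0092, (cx,cy)=(0.8421,0.5393)
member 1 (0-2): L=4.7000, (cx,cy)=(1.0000,0.0000)
member 2 (1-2): L=2.7066, (cx,cy)=(0.8003,-0.5996)
solve A·x = −loads:
  F[0-1] = -292.7820 N (compression)
  F[0-2] = +402.3571 N (tension)
  F[1-2] = -502.7793 N (compression)
  Rx@0 = -155.8100 N
  Ry@0 = +157.9108 N
  Ry@2 = +301.4892 N

402.357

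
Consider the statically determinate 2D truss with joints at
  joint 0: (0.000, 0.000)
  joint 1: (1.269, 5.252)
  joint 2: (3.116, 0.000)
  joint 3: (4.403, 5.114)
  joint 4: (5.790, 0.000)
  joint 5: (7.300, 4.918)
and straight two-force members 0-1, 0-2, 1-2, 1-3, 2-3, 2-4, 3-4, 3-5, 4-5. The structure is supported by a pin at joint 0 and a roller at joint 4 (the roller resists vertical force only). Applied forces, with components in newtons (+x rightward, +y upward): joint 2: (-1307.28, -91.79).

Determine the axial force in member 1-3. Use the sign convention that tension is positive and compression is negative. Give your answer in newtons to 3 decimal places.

N=6 nodes, M=9 members, R=3 reactions → 2N=12, M+R=12
member 0 (0-1): L=5.4031, (cx,cy)=(0.2349,0.9720)
member 1 (0-2): L=3.1160, (cx,cy)=(1.0000,0.0000)
member 2 (1-2): L=5.5673, (cx,cy)=(0.3318,-0.9434)
member 3 (1-3): L=3.1370, (cx,cy)=(0.9990,-0.0440)
member 4 (2-3): L=5.2735, (cx,cy)=(0.2441,0.9698)
member 5 (2-4): L=2.6740, (cx,cy)=(1.0000,0.0000)
member 6 (3-4): L=5.2988, (cx,cy)=(0.2618,-0.9651)
member 7 (3-5): L=2.9036, (cx,cy)=(0.9977,-0.0675)
member 8 (4-5): L=5.1446, (cx,cy)=(0.2935,0.9560)
solve A·x = −loads:
  F[0-1] = -43.6113 N (compression)
  F[0-2] = -1297.0373 N (compression)
  F[1-2] = +46.1289 N (tension)
  F[1-3] = -25.5711 N (compression)
  F[2-3] = +49.7789 N (tension)
  F[2-4] = +13.3977 N (tension)
  F[3-4] = -51.1832 N (compression)
  F[3-5] = -0.0000 N (compression)
  F[4-5] = +0.0000 N (tension)
  Rx@0 = +1307.2800 N
  Ry@0 = +42.3914 N
  Ry@4 = +49.3986 N

-25.571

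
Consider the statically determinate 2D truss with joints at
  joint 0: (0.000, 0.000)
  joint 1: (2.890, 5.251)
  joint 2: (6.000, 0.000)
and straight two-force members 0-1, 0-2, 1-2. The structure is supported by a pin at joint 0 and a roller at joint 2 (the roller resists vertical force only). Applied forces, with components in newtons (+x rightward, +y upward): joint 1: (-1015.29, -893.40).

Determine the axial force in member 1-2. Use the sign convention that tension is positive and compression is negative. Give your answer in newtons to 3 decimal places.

N=3 nodes, M=3 members, R=3 reactions → 2N=6, M+R=6
member 0 (0-1): L=5.9938, (cx,cy)=(0.4822,0.8761)
member 1 (0-2): L=6.0000, (cx,cy)=(1.0000,0.0000)
member 2 (1-2): L=6.1029, (cx,cy)=(0.5096,-0.8604)
solve A·x = −loads:
  F[0-1] = -1542.8149 N (compression)
  F[0-2] = -271.3932 N (compression)
  F[1-2] = +532.5657 N (tension)
  Rx@0 = +1015.2900 N
  Ry@0 = +1351.6270 N
  Ry@2 = -458.2270 N

532.566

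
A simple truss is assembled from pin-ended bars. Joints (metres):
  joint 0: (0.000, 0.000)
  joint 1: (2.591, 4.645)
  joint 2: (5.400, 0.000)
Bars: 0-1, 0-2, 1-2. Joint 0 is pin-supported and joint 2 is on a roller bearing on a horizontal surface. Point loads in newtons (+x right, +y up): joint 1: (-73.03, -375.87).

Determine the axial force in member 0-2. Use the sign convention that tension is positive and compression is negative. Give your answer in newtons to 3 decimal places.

N=3 nodes, M=3 members, R=3 reactions → 2N=6, M+R=6
member 0 (0-1): L=5.3188, (cx,cy)=(0.4871,0.8733)
member 1 (0-2): L=5.4000, (cx,cy)=(1.0000,0.0000)
member 2 (1-2): L=5.4283, (cx,cy)=(0.5175,-0.8557)
solve A·x = −loads:
  F[0-1] = -295.8144 N (compression)
  F[0-2] = +71.0739 N (tension)
  F[1-2] = -137.3480 N (compression)
  Rx@0 = +73.0300 N
  Ry@0 = +258.3413 N
  Ry@2 = +117.5287 N

71.074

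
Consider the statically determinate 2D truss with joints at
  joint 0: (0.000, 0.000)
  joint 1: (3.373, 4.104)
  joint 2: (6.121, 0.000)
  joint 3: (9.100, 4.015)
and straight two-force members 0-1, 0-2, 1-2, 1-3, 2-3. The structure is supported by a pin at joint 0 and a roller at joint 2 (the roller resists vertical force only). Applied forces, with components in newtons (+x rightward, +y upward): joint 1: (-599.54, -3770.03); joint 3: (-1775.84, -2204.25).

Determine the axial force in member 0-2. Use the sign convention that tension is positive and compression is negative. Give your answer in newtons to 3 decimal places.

N=4 nodes, M=5 members, R=3 reactions → 2N=8, M+R=8
member 0 (0-1): L=5.3122, (cx,cy)=(0.6349,0.7726)
member 1 (0-2): L=6.1210, (cx,cy)=(1.0000,0.0000)
member 2 (1-2): L=4.9391, (cx,cy)=(0.5564,-0.8309)
member 3 (1-3): L=5.7277, (cx,cy)=(0.9999,-0.0155)
member 4 (2-3): L=4.9995, (cx,cy)=(0.5959,0.8031)
solve A·x = −loads:
  F[0-1] = -2830.3311 N (compression)
  F[0-2] = -578.2665 N (compression)
  F[1-2] = -1903.0401 N (compression)
  F[1-3] = -138.7747 N (compression)
  F[2-3] = -2747.4109 N (compression)
  Rx@0 = +2375.3800 N
  Ry@0 = +2186.5858 N
  Ry@2 = +3787.6942 N

-578.267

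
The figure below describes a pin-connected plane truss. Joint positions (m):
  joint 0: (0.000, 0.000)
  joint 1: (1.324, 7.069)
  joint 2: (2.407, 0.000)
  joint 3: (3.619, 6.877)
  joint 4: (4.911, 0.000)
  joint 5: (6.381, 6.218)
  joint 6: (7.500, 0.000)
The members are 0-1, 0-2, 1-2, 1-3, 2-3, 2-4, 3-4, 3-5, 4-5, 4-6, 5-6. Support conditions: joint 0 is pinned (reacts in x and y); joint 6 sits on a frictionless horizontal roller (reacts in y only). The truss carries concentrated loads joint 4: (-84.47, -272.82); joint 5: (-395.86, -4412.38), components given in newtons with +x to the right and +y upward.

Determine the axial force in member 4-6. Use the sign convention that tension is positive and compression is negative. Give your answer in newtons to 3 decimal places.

N=7 nodes, M=11 members, R=3 reactions → 2N=14, M+R=14
member 0 (0-1): L=7.1919, (cx,cy)=(0.1841,0.9829)
member 1 (0-2): L=2.4070, (cx,cy)=(1.0000,0.0000)
member 2 (1-2): L=7.1515, (cx,cy)=(0.1514,-0.9885)
member 3 (1-3): L=2.3030, (cx,cy)=(0.9965,-0.0834)
member 4 (2-3): L=6.9830, (cx,cy)=(0.1736,0.9848)
member 5 (2-4): L=2.5040, (cx,cy)=(1.0000,0.0000)
member 6 (3-4): L=6.9973, (cx,cy)=(0.1846,-0.9828)
member 7 (3-5): L=2.8395, (cx,cy)=(0.9727,-0.2321)
member 8 (4-5): L=6.3894, (cx,cy)=(0.2301,0.9732)
member 9 (4-6): L=2.5890, (cx,cy)=(1.0000,0.0000)
member 10 (5-6): L=6.3179, (cx,cy)=(0.1771,-0.9842)
solve A·x = −loads:
  F[0-1] = -1099.4910 N (compression)
  F[0-2] = -277.9187 N (compression)
  F[1-2] = +1124.8569 N (tension)
  F[1-3] = -374.0587 N (compression)
  F[2-3] = -1129.0195 N (compression)
  F[2-4] = +88.3845 N (tension)
  F[3-4] = +1295.7551 N (tension)
  F[3-5] = -830.6452 N (compression)
  F[4-5] = -1028.2387 N (compression)
  F[4-6] = +648.6711 N (tension)
  F[5-6] = -3662.4039 N (compression)
  Rx@0 = +480.3300 N
  Ry@0 = +1080.6989 N
  Ry@6 = +3604.5011 N

648.671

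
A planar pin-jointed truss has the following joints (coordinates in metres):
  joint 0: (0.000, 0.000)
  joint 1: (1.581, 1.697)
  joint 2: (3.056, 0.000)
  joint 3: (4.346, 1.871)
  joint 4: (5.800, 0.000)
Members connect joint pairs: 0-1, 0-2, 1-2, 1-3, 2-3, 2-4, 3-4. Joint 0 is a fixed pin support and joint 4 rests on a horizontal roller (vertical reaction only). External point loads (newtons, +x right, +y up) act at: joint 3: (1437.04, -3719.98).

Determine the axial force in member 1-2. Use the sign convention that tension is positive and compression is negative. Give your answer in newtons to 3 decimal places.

N=5 nodes, M=7 members, R=3 reactions → 2N=10, M+R=10
member 0 (0-1): L=2.3193, (cx,cy)=(0.6817,0.7317)
member 1 (0-2): L=3.0560, (cx,cy)=(1.0000,0.0000)
member 2 (1-2): L=2.2484, (cx,cy)=(0.6560,-0.7547)
member 3 (1-3): L=2.7705, (cx,cy)=(0.9980,0.0628)
member 4 (2-3): L=2.2726, (cx,cy)=(0.5676,0.8233)
member 5 (2-4): L=2.7440, (cx,cy)=(1.0000,0.0000)
member 6 (3-4): L=2.3695, (cx,cy)=(0.6136,-0.7896)
solve A·x = −loads:
  F[0-1] = -640.9861 N (compression)
  F[0-2] = +1873.9729 N (tension)
  F[1-2] = +554.6202 N (tension)
  F[1-3] = -802.3553 N (compression)
  F[2-3] = -508.4506 N (compression)
  F[2-4] = +2526.4231 N (tension)
  F[3-4] = -4117.2493 N (compression)
  Rx@0 = -1437.0400 N
  Ry@0 = +468.9912 N
  Ry@4 = +3250.9888 N

554.620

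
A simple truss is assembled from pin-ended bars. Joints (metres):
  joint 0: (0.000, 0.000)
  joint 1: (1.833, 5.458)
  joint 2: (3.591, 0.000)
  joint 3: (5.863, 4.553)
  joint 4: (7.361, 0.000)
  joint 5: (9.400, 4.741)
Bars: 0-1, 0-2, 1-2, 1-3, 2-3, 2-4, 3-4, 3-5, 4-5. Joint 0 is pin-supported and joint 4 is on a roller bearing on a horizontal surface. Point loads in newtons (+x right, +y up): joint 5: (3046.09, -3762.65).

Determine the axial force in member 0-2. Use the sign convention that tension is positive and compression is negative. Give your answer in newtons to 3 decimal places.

N=6 nodes, M=9 members, R=3 reactions → 2N=12, M+R=12
member 0 (0-1): L=5.7576, (cx,cy)=(0.3184,0.9480)
member 1 (0-2): L=3.5910, (cx,cy)=(1.0000,0.0000)
member 2 (1-2): L=5.7341, (cx,cy)=(0.3066,-0.9518)
member 3 (1-3): L=4.1304, (cx,cy)=(0.9757,-0.2191)
member 4 (2-3): L=5.0884, (cx,cy)=(0.4465,0.8948)
member 5 (2-4): L=3.7700, (cx,cy)=(1.0000,0.0000)
member 6 (3-4): L=4.7931, (cx,cy)=(0.3125,-0.9499)
member 7 (3-5): L=3.5420, (cx,cy)=(0.9986,0.0531)
member 8 (4-5): L=5.1609, (cx,cy)=(0.3951,0.9186)
solve A·x = −loads:
  F[0-1] = +3169.0401 N (tension)
  F[0-2] = +2037.1840 N (tension)
  F[1-2] = -3658.8174 N (compression)
  F[1-3] = +2183.7074 N (tension)
  F[2-3] = +3892.1503 N (tension)
  F[2-4] = -822.4226 N (compression)
  F[3-4] = -2895.4740 N (compression)
  F[3-5] = +4780.1806 N (tension)
  F[4-5] = -4372.0674 N (compression)
  Rx@0 = -3046.0900 N
  Ry@0 = -3004.1511 N
  Ry@4 = +6766.8011 N

2037.184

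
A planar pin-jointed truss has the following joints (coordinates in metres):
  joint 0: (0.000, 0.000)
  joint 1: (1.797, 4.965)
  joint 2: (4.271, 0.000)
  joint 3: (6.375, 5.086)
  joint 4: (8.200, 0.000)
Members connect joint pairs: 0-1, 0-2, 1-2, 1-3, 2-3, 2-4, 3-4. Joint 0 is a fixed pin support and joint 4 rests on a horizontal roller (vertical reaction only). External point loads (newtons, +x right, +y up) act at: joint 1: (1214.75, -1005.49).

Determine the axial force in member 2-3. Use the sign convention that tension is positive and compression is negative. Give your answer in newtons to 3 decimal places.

1055.783

N=5 nodes, M=7 members, R=3 reactions → 2N=10, M+R=10
member 0 (0-1): L=5.2802, (cx,cy)=(0.3403,0.9403)
member 1 (0-2): L=4.2710, (cx,cy)=(1.0000,0.0000)
member 2 (1-2): L=5.5472, (cx,cy)=(0.4460,-0.8950)
member 3 (1-3): L=4.5796, (cx,cy)=(0.9997,0.0264)
member 4 (2-3): L=5.5040, (cx,cy)=(0.3823,0.9241)
member 5 (2-4): L=3.9290, (cx,cy)=(1.0000,0.0000)
member 6 (3-4): L=5.4035, (cx,cy)=(0.3377,-0.9412)
solve A·x = −loads:
  F[0-1] = -52.7745 N (compression)
  F[0-2] = +1232.7107 N (tension)
  F[1-2] = -1090.0063 N (compression)
  F[1-3] = -746.8424 N (compression)
  F[2-3] = +1055.7828 N (tension)
  F[2-4] = +342.9915 N (tension)
  F[3-4] = -1015.5405 N (compression)
  Rx@0 = -1214.7500 N
  Ry@0 = +49.6242 N
  Ry@4 = +955.8658 N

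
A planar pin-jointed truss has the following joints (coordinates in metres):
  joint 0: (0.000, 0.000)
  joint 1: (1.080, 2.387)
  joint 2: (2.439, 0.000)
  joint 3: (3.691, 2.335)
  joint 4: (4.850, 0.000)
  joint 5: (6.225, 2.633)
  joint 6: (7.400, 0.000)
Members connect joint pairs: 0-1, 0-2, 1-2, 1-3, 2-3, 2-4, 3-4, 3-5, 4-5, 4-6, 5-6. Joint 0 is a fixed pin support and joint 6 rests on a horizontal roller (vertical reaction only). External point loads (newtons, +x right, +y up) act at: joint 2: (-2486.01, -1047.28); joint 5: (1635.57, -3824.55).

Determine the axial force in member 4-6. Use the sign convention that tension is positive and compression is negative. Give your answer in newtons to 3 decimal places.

1849.478

N=7 nodes, M=11 members, R=3 reactions → 2N=14, M+R=14
member 0 (0-1): L=2.6200, (cx,cy)=(0.4122,0.9111)
member 1 (0-2): L=2.4390, (cx,cy)=(1.0000,0.0000)
member 2 (1-2): L=2.7468, (cx,cy)=(0.4948,-0.8690)
member 3 (1-3): L=2.6115, (cx,cy)=(0.9998,-0.0199)
member 4 (2-3): L=2.6495, (cx,cy)=(0.4725,0.8813)
member 5 (2-4): L=2.4110, (cx,cy)=(1.0000,0.0000)
member 6 (3-4): L=2.6068, (cx,cy)=(0.4446,-0.8957)
member 7 (3-5): L=2.5515, (cx,cy)=(0.9932,0.1168)
member 8 (4-5): L=2.9704, (cx,cy)=(0.4629,0.8864)
member 9 (4-6): L=2.5500, (cx,cy)=(1.0000,0.0000)
member 10 (5-6): L=2.8833, (cx,cy)=(0.4075,-0.9132)
solve A·x = −loads:
  F[0-1] = -798.4172 N (compression)
  F[0-2] = -521.3159 N (compression)
  F[1-2] = +854.2870 N (tension)
  F[1-3] = -751.9454 N (compression)
  F[2-3] = +345.9437 N (tension)
  F[2-4] = +2223.8920 N (tension)
  F[3-4] = -410.3759 N (compression)
  F[3-5] = -408.6645 N (compression)
  F[4-5] = +414.6893 N (tension)
  F[4-6] = +1849.4780 N (tension)
  F[5-6] = -4538.3543 N (compression)
  Rx@0 = +850.4400 N
  Ry@0 = +727.4252 N
  Ry@6 = +4144.4048 N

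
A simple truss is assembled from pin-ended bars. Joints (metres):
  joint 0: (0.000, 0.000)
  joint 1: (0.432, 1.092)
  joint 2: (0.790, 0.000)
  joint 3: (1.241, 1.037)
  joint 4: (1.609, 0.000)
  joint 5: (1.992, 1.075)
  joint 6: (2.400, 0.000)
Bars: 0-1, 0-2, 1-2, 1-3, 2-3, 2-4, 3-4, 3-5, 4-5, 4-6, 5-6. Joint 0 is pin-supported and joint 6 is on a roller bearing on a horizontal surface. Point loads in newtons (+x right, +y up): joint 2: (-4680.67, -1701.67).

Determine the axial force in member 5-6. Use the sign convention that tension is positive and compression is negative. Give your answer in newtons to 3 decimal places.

-599.119

N=7 nodes, M=11 members, R=3 reactions → 2N=14, M+R=14
member 0 (0-1): L=1.1743, (cx,cy)=(0.3679,0.9299)
member 1 (0-2): L=0.7900, (cx,cy)=(1.0000,0.0000)
member 2 (1-2): L=1.1492, (cx,cy)=(0.3115,-0.9502)
member 3 (1-3): L=0.8109, (cx,cy)=(0.9977,-0.0678)
member 4 (2-3): L=1.1308, (cx,cy)=(0.3988,0.9170)
member 5 (2-4): L=0.8190, (cx,cy)=(1.0000,0.0000)
member 6 (3-4): L=1.1004, (cx,cy)=(0.3344,-0.9424)
member 7 (3-5): L=0.7520, (cx,cy)=(0.9987,0.0505)
member 8 (4-5): L=1.1412, (cx,cy)=(0.3356,0.9420)
member 9 (4-6): L=0.7910, (cx,cy)=(1.0000,0.0000)
member 10 (5-6): L=1.1498, (cx,cy)=(0.3548,-0.9349)
solve A·x = −loads:
  F[0-1] = -1227.6182 N (compression)
  F[0-2] = -4229.0730 N (compression)
  F[1-2] = +1261.7487 N (tension)
  F[1-3] = -846.6129 N (compression)
  F[2-3] = +548.1932 N (tension)
  F[2-4] = +626.0310 N (tension)
  F[3-4] = -616.8921 N (compression)
  F[3-5] = -420.2571 N (compression)
  F[4-5] = +617.1666 N (tension)
  F[4-6] = +212.5900 N (tension)
  F[5-6] = -599.1190 N (compression)
  Rx@0 = +4680.6700 N
  Ry@0 = +1141.5370 N
  Ry@6 = +560.1330 N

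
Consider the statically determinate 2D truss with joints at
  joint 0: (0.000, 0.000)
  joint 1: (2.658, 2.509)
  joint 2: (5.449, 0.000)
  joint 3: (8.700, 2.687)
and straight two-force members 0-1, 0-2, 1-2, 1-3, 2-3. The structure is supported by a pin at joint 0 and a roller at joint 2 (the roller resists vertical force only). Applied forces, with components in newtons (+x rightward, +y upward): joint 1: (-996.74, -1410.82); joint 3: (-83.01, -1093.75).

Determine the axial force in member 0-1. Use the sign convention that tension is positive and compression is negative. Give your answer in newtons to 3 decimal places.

-830.317

N=4 nodes, M=5 members, R=3 reactions → 2N=8, M+R=8
member 0 (0-1): L=3.6551, (cx,cy)=(0.7272,0.6864)
member 1 (0-2): L=5.4490, (cx,cy)=(1.0000,0.0000)
member 2 (1-2): L=3.7530, (cx,cy)=(0.7437,-0.6685)
member 3 (1-3): L=6.0446, (cx,cy)=(0.9996,0.0294)
member 4 (2-3): L=4.2177, (cx,cy)=(0.7708,0.6371)
solve A·x = −loads:
  F[0-1] = -830.3172 N (compression)
  F[0-2] = -475.9473 N (compression)
  F[1-2] = -1201.0899 N (compression)
  F[1-3] = +1286.7198 N (tension)
  F[2-3] = -1776.3002 N (compression)
  Rx@0 = +1079.7500 N
  Ry@0 = +569.9552 N
  Ry@2 = +1934.6148 N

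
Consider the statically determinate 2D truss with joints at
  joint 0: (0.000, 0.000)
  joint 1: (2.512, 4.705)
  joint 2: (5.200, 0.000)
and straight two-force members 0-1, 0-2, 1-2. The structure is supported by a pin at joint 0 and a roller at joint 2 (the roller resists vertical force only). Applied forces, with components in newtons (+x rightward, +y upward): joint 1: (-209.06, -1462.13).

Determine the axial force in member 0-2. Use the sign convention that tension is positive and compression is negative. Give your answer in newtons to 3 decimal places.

N=3 nodes, M=3 members, R=3 reactions → 2N=6, M+R=6
member 0 (0-1): L=5.3336, (cx,cy)=(0.4710,0.8821)
member 1 (0-2): L=5.2000, (cx,cy)=(1.0000,0.0000)
member 2 (1-2): L=5.4187, (cx,cy)=(0.4961,-0.8683)
solve A·x = −loads:
  F[0-1] = -1071.2157 N (compression)
  F[0-2] = +295.4584 N (tension)
  F[1-2] = -595.6109 N (compression)
  Rx@0 = +209.0600 N
  Ry@0 = +944.9678 N
  Ry@2 = +517.1622 N

295.458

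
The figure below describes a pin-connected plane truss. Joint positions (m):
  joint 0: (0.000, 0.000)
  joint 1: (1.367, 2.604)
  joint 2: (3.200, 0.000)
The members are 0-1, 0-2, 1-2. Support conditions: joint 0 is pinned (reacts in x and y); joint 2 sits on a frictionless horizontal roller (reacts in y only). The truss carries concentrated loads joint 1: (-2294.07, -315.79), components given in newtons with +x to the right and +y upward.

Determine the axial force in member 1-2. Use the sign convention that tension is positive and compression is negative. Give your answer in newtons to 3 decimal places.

N=3 nodes, M=3 members, R=3 reactions → 2N=6, M+R=6
member 0 (0-1): L=2.9410, (cx,cy)=(0.4648,0.8854)
member 1 (0-2): L=3.2000, (cx,cy)=(1.0000,0.0000)
member 2 (1-2): L=3.1844, (cx,cy)=(0.5756,-0.8177)
solve A·x = −loads:
  F[0-1] = -2312.6953 N (compression)
  F[0-2] = -1219.1125 N (compression)
  F[1-2] = +2117.9485 N (tension)
  Rx@0 = +2294.0700 N
  Ry@0 = +2047.6879 N
  Ry@2 = -1731.8979 N

2117.948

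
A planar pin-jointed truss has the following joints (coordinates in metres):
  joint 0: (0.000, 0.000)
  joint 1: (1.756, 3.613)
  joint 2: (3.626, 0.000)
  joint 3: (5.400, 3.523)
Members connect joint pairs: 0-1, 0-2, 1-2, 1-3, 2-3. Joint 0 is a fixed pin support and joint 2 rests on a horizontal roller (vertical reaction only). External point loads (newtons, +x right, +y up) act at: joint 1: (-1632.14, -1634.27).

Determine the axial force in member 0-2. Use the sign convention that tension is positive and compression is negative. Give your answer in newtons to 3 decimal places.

-432.095

N=4 nodes, M=5 members, R=3 reactions → 2N=8, M+R=8
member 0 (0-1): L=4.0171, (cx,cy)=(0.4371,0.8994)
member 1 (0-2): L=3.6260, (cx,cy)=(1.0000,0.0000)
member 2 (1-2): L=4.0683, (cx,cy)=(0.4597,-0.8881)
member 3 (1-3): L=3.6451, (cx,cy)=(0.9997,-0.0247)
member 4 (2-3): L=3.9444, (cx,cy)=(0.4497,0.8932)
solve A·x = −loads:
  F[0-1] = -2745.2927 N (compression)
  F[0-2] = -432.0946 N (compression)
  F[1-2] = +940.0372 N (tension)
  F[1-3] = -0.0000 N (tension)
  F[2-3] = +0.0000 N (tension)
  Rx@0 = +1632.1400 N
  Ry@0 = +2469.1138 N
  Ry@2 = -834.8438 N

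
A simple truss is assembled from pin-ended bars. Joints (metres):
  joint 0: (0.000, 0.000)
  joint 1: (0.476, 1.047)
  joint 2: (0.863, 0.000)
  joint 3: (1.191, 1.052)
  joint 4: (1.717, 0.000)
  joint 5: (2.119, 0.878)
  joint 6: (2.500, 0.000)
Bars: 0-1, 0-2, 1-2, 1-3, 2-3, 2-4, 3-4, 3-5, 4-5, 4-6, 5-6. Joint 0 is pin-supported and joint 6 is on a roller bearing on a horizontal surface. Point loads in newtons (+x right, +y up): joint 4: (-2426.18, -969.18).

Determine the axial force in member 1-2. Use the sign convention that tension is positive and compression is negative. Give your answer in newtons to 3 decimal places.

N=7 nodes, M=11 members, R=3 reactions → 2N=14, M+R=14
member 0 (0-1): L=1.1501, (cx,cy)=(0.4139,0.9103)
member 1 (0-2): L=0.8630, (cx,cy)=(1.0000,0.0000)
member 2 (1-2): L=1.1162, (cx,cy)=(0.3467,-0.9380)
member 3 (1-3): L=0.7150, (cx,cy)=(1.0000,0.0070)
member 4 (2-3): L=1.1019, (cx,cy)=(0.2977,0.9547)
member 5 (2-4): L=0.8540, (cx,cy)=(1.0000,0.0000)
member 6 (3-4): L=1.1762, (cx,cy)=(0.4472,-0.8944)
member 7 (3-5): L=0.9442, (cx,cy)=(0.9829,-0.1843)
member 8 (4-5): L=0.9657, (cx,cy)=(0.4163,0.9092)
member 9 (4-6): L=0.7830, (cx,cy)=(1.0000,0.0000)
member 10 (5-6): L=0.9571, (cx,cy)=(0.3981,-0.9174)
solve A·x = −loads:
  F[0-1] = -333.4450 N (compression)
  F[0-2] = -2288.1777 N (compression)
  F[1-2] = +321.7590 N (tension)
  F[1-3] = -249.5628 N (compression)
  F[2-3] = -316.1311 N (compression)
  F[2-4] = -2082.5254 N (compression)
  F[3-4] = +453.9772 N (tension)
  F[3-5] = -556.2060 N (compression)
  F[4-5] = +619.3499 N (tension)
  F[4-6] = +288.8452 N (tension)
  F[5-6] = -725.6022 N (compression)
  Rx@0 = +2426.1800 N
  Ry@0 = +303.5472 N
  Ry@6 = +665.6328 N

321.759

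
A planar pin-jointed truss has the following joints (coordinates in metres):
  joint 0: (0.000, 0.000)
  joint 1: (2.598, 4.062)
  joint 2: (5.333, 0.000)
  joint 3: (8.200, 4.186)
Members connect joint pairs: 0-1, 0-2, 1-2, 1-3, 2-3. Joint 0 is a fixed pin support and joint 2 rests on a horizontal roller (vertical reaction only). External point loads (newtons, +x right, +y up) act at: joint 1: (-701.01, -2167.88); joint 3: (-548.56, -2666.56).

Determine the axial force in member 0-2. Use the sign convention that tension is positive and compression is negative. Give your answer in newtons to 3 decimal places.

N=4 nodes, M=5 members, R=3 reactions → 2N=8, M+R=8
member 0 (0-1): L=4.8218, (cx,cy)=(0.5388,0.8424)
member 1 (0-2): L=5.3330, (cx,cy)=(1.0000,0.0000)
member 2 (1-2): L=4.8969, (cx,cy)=(0.5585,-0.8295)
member 3 (1-3): L=5.6034, (cx,cy)=(0.9998,0.0221)
member 4 (2-3): L=5.0737, (cx,cy)=(0.5651,0.8250)
solve A·x = −loads:
  F[0-1] = -762.9970 N (compression)
  F[0-2] = -838.4622 N (compression)
  F[1-2] = -1803.9732 N (compression)
  F[1-3] = +1297.7598 N (tension)
  F[2-3] = -3266.8412 N (compression)
  Rx@0 = +1249.5700 N
  Ry@0 = +642.7712 N
  Ry@2 = +4191.6688 N

-838.462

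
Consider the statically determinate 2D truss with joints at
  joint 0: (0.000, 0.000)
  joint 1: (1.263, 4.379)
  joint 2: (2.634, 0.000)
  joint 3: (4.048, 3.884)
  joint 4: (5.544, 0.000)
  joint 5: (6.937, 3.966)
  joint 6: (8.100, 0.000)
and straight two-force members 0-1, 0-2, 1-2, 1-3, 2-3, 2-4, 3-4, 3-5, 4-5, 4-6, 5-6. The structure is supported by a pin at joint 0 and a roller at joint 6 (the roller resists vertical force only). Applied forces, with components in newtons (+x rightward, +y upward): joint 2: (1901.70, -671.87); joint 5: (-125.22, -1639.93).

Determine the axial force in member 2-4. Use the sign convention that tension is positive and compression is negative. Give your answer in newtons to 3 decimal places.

N=7 nodes, M=11 members, R=3 reactions → 2N=14, M+R=14
member 0 (0-1): L=4.5575, (cx,cy)=(0.2771,0.9608)
member 1 (0-2): L=2.6340, (cx,cy)=(1.0000,0.0000)
member 2 (1-2): L=4.5886, (cx,cy)=(0.2988,-0.9543)
member 3 (1-3): L=2.8286, (cx,cy)=(0.9846,-0.1750)
member 4 (2-3): L=4.1334, (cx,cy)=(0.3421,0.9397)
member 5 (2-4): L=2.9100, (cx,cy)=(1.0000,0.0000)
member 6 (3-4): L=4.1621, (cx,cy)=(0.3594,-0.9332)
member 7 (3-5): L=2.8902, (cx,cy)=(0.9996,0.0284)
member 8 (4-5): L=4.2035, (cx,cy)=(0.3314,0.9435)
member 9 (4-6): L=2.5560, (cx,cy)=(1.0000,0.0000)
member 10 (5-6): L=4.1330, (cx,cy)=(0.2814,-0.9596)
solve A·x = −loads:
  F[0-1] = -780.7395 N (compression)
  F[0-2] = +1992.8429 N (tension)
  F[1-2] = +875.0588 N (tension)
  F[1-3] = -485.3048 N (compression)
  F[2-3] = -173.6966 N (compression)
  F[2-4] = +412.0166 N (tension)
  F[3-4] = +66.8262 N (tension)
  F[3-5] = -561.4819 N (compression)
  F[4-5] = -66.0951 N (compression)
  F[4-6] = +457.9391 N (tension)
  F[5-6] = -1627.3983 N (compression)
  Rx@0 = -1776.4800 N
  Ry@0 = +750.1608 N
  Ry@6 = +1561.6392 N

412.017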